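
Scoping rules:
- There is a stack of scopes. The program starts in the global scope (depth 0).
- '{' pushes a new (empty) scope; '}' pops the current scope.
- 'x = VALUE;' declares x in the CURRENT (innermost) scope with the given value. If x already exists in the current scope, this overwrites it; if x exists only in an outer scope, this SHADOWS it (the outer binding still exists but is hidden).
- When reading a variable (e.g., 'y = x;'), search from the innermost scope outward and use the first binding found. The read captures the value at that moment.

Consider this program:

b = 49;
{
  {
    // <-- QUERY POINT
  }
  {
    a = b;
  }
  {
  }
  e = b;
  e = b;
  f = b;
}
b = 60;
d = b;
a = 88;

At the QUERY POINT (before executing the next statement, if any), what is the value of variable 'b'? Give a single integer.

Answer: 49

Derivation:
Step 1: declare b=49 at depth 0
Step 2: enter scope (depth=1)
Step 3: enter scope (depth=2)
Visible at query point: b=49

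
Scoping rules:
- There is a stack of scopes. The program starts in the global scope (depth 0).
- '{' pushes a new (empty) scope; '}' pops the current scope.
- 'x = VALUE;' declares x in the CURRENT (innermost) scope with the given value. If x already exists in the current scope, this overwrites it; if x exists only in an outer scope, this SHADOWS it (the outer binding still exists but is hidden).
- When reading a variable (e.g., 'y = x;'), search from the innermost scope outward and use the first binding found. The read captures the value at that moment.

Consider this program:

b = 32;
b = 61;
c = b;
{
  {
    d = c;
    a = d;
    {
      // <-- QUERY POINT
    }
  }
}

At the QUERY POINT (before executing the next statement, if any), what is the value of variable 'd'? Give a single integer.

Step 1: declare b=32 at depth 0
Step 2: declare b=61 at depth 0
Step 3: declare c=(read b)=61 at depth 0
Step 4: enter scope (depth=1)
Step 5: enter scope (depth=2)
Step 6: declare d=(read c)=61 at depth 2
Step 7: declare a=(read d)=61 at depth 2
Step 8: enter scope (depth=3)
Visible at query point: a=61 b=61 c=61 d=61

Answer: 61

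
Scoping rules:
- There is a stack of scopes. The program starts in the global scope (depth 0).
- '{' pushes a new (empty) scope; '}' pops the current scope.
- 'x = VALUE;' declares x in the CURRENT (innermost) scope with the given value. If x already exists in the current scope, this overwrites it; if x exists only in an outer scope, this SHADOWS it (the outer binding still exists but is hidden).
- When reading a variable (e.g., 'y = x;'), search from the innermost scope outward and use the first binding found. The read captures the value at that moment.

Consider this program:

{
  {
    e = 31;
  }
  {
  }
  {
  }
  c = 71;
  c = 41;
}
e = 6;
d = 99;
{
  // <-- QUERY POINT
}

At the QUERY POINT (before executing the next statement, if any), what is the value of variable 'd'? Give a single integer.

Step 1: enter scope (depth=1)
Step 2: enter scope (depth=2)
Step 3: declare e=31 at depth 2
Step 4: exit scope (depth=1)
Step 5: enter scope (depth=2)
Step 6: exit scope (depth=1)
Step 7: enter scope (depth=2)
Step 8: exit scope (depth=1)
Step 9: declare c=71 at depth 1
Step 10: declare c=41 at depth 1
Step 11: exit scope (depth=0)
Step 12: declare e=6 at depth 0
Step 13: declare d=99 at depth 0
Step 14: enter scope (depth=1)
Visible at query point: d=99 e=6

Answer: 99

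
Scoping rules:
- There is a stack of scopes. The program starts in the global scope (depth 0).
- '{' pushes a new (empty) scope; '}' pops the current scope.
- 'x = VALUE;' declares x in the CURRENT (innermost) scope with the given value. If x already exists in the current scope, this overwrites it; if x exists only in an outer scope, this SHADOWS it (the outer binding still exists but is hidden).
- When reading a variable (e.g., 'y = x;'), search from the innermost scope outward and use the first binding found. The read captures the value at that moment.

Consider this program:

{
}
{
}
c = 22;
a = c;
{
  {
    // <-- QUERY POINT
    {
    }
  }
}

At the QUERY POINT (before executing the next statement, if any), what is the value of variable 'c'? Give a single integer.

Answer: 22

Derivation:
Step 1: enter scope (depth=1)
Step 2: exit scope (depth=0)
Step 3: enter scope (depth=1)
Step 4: exit scope (depth=0)
Step 5: declare c=22 at depth 0
Step 6: declare a=(read c)=22 at depth 0
Step 7: enter scope (depth=1)
Step 8: enter scope (depth=2)
Visible at query point: a=22 c=22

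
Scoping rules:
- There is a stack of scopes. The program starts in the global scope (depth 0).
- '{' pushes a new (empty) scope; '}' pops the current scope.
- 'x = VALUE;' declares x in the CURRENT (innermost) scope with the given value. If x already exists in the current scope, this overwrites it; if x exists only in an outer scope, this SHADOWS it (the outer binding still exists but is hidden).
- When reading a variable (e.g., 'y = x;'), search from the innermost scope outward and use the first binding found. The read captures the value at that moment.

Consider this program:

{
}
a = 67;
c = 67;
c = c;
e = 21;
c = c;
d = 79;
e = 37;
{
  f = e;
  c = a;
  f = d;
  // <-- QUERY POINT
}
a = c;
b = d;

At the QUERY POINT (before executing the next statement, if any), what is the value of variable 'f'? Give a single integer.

Answer: 79

Derivation:
Step 1: enter scope (depth=1)
Step 2: exit scope (depth=0)
Step 3: declare a=67 at depth 0
Step 4: declare c=67 at depth 0
Step 5: declare c=(read c)=67 at depth 0
Step 6: declare e=21 at depth 0
Step 7: declare c=(read c)=67 at depth 0
Step 8: declare d=79 at depth 0
Step 9: declare e=37 at depth 0
Step 10: enter scope (depth=1)
Step 11: declare f=(read e)=37 at depth 1
Step 12: declare c=(read a)=67 at depth 1
Step 13: declare f=(read d)=79 at depth 1
Visible at query point: a=67 c=67 d=79 e=37 f=79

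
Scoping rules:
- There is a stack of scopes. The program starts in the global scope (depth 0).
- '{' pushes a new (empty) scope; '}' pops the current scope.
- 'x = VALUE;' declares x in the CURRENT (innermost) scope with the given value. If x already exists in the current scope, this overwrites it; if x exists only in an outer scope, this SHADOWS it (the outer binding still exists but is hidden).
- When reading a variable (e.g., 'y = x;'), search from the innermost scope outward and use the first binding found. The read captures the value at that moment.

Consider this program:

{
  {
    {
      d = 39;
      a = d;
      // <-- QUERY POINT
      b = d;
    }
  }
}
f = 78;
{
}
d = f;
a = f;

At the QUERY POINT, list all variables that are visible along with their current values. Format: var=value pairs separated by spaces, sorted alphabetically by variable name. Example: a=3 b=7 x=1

Answer: a=39 d=39

Derivation:
Step 1: enter scope (depth=1)
Step 2: enter scope (depth=2)
Step 3: enter scope (depth=3)
Step 4: declare d=39 at depth 3
Step 5: declare a=(read d)=39 at depth 3
Visible at query point: a=39 d=39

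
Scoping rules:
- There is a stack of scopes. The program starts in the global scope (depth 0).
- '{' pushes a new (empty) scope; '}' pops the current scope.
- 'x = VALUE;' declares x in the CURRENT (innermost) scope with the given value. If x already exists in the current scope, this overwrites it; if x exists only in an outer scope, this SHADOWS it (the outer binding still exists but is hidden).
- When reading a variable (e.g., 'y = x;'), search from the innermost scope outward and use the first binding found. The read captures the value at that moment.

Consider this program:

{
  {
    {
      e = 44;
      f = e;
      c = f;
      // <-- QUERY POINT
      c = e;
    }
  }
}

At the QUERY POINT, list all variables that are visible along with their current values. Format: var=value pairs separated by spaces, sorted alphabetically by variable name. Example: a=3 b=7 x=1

Answer: c=44 e=44 f=44

Derivation:
Step 1: enter scope (depth=1)
Step 2: enter scope (depth=2)
Step 3: enter scope (depth=3)
Step 4: declare e=44 at depth 3
Step 5: declare f=(read e)=44 at depth 3
Step 6: declare c=(read f)=44 at depth 3
Visible at query point: c=44 e=44 f=44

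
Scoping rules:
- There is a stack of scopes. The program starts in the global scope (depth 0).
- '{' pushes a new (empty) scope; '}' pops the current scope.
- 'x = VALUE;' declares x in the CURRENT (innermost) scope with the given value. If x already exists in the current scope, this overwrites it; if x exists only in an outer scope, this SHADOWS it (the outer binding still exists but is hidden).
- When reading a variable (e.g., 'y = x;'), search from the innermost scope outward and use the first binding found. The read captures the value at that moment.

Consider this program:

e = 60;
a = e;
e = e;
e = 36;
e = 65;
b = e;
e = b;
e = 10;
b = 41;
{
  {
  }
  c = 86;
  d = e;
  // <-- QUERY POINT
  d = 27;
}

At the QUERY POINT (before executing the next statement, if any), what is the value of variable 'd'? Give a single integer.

Answer: 10

Derivation:
Step 1: declare e=60 at depth 0
Step 2: declare a=(read e)=60 at depth 0
Step 3: declare e=(read e)=60 at depth 0
Step 4: declare e=36 at depth 0
Step 5: declare e=65 at depth 0
Step 6: declare b=(read e)=65 at depth 0
Step 7: declare e=(read b)=65 at depth 0
Step 8: declare e=10 at depth 0
Step 9: declare b=41 at depth 0
Step 10: enter scope (depth=1)
Step 11: enter scope (depth=2)
Step 12: exit scope (depth=1)
Step 13: declare c=86 at depth 1
Step 14: declare d=(read e)=10 at depth 1
Visible at query point: a=60 b=41 c=86 d=10 e=10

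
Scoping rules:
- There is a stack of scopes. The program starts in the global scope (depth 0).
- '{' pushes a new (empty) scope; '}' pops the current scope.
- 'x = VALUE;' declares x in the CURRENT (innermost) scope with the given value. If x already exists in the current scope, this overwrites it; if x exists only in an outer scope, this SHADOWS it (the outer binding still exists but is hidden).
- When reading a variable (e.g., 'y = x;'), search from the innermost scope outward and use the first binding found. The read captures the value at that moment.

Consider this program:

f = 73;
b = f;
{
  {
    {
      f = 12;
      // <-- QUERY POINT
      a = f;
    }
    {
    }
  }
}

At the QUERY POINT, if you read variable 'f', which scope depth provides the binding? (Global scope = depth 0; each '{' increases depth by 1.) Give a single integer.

Answer: 3

Derivation:
Step 1: declare f=73 at depth 0
Step 2: declare b=(read f)=73 at depth 0
Step 3: enter scope (depth=1)
Step 4: enter scope (depth=2)
Step 5: enter scope (depth=3)
Step 6: declare f=12 at depth 3
Visible at query point: b=73 f=12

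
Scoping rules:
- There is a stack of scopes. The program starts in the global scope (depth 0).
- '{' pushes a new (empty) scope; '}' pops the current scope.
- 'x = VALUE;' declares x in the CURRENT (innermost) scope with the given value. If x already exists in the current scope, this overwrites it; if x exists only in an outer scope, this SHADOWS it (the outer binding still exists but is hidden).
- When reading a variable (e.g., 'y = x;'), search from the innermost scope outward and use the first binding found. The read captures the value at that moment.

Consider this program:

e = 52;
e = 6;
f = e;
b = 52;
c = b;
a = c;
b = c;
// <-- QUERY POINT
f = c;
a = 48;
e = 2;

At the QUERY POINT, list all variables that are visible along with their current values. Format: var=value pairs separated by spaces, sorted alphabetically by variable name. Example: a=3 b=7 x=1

Answer: a=52 b=52 c=52 e=6 f=6

Derivation:
Step 1: declare e=52 at depth 0
Step 2: declare e=6 at depth 0
Step 3: declare f=(read e)=6 at depth 0
Step 4: declare b=52 at depth 0
Step 5: declare c=(read b)=52 at depth 0
Step 6: declare a=(read c)=52 at depth 0
Step 7: declare b=(read c)=52 at depth 0
Visible at query point: a=52 b=52 c=52 e=6 f=6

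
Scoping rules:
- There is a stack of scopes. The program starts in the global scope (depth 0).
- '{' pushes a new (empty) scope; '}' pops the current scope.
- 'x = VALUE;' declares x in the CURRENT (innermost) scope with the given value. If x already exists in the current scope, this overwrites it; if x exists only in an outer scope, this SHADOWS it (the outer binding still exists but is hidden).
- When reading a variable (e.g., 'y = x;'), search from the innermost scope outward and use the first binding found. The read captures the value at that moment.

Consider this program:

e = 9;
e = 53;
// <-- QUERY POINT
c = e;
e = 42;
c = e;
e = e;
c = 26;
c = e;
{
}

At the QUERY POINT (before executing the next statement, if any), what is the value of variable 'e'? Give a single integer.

Step 1: declare e=9 at depth 0
Step 2: declare e=53 at depth 0
Visible at query point: e=53

Answer: 53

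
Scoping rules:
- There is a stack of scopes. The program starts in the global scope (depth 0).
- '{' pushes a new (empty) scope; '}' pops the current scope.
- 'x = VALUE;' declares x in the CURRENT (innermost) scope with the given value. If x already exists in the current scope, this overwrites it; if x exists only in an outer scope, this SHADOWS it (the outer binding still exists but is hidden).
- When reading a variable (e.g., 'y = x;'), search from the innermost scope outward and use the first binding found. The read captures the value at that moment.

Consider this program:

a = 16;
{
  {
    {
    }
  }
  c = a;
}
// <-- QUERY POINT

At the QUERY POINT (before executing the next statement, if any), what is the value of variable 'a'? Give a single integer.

Answer: 16

Derivation:
Step 1: declare a=16 at depth 0
Step 2: enter scope (depth=1)
Step 3: enter scope (depth=2)
Step 4: enter scope (depth=3)
Step 5: exit scope (depth=2)
Step 6: exit scope (depth=1)
Step 7: declare c=(read a)=16 at depth 1
Step 8: exit scope (depth=0)
Visible at query point: a=16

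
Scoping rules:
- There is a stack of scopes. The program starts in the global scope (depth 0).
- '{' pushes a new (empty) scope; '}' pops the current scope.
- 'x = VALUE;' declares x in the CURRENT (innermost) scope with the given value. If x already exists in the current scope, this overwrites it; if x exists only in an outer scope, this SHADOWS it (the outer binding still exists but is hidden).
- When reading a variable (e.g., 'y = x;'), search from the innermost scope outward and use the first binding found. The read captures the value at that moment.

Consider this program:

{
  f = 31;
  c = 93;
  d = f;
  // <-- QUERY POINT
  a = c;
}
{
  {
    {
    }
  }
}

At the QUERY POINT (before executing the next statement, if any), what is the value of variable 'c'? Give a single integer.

Step 1: enter scope (depth=1)
Step 2: declare f=31 at depth 1
Step 3: declare c=93 at depth 1
Step 4: declare d=(read f)=31 at depth 1
Visible at query point: c=93 d=31 f=31

Answer: 93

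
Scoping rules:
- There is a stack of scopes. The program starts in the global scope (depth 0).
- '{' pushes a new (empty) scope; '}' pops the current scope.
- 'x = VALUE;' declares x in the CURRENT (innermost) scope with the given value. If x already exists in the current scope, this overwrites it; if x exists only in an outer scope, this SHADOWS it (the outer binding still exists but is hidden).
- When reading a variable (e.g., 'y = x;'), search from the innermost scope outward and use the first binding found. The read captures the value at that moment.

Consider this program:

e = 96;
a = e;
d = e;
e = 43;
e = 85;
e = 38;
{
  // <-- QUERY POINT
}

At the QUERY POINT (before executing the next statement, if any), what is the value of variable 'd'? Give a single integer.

Step 1: declare e=96 at depth 0
Step 2: declare a=(read e)=96 at depth 0
Step 3: declare d=(read e)=96 at depth 0
Step 4: declare e=43 at depth 0
Step 5: declare e=85 at depth 0
Step 6: declare e=38 at depth 0
Step 7: enter scope (depth=1)
Visible at query point: a=96 d=96 e=38

Answer: 96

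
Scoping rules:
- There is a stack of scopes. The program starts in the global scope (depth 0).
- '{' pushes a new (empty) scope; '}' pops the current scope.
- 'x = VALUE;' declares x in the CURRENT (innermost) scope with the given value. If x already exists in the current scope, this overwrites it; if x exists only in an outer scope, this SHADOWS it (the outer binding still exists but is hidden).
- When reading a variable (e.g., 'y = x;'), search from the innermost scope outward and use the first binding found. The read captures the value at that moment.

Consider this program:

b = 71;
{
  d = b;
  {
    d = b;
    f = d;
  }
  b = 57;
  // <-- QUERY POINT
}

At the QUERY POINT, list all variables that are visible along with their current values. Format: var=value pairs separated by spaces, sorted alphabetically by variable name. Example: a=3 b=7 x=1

Answer: b=57 d=71

Derivation:
Step 1: declare b=71 at depth 0
Step 2: enter scope (depth=1)
Step 3: declare d=(read b)=71 at depth 1
Step 4: enter scope (depth=2)
Step 5: declare d=(read b)=71 at depth 2
Step 6: declare f=(read d)=71 at depth 2
Step 7: exit scope (depth=1)
Step 8: declare b=57 at depth 1
Visible at query point: b=57 d=71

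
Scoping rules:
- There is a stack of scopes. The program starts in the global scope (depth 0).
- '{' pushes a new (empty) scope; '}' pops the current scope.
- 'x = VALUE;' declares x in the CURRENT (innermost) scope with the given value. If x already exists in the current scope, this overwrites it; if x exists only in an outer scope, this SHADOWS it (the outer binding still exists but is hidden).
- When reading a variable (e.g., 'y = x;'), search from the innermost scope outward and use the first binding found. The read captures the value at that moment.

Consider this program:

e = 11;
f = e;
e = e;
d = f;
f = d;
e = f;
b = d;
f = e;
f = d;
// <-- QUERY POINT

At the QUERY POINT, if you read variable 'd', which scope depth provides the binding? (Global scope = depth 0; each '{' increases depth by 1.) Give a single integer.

Step 1: declare e=11 at depth 0
Step 2: declare f=(read e)=11 at depth 0
Step 3: declare e=(read e)=11 at depth 0
Step 4: declare d=(read f)=11 at depth 0
Step 5: declare f=(read d)=11 at depth 0
Step 6: declare e=(read f)=11 at depth 0
Step 7: declare b=(read d)=11 at depth 0
Step 8: declare f=(read e)=11 at depth 0
Step 9: declare f=(read d)=11 at depth 0
Visible at query point: b=11 d=11 e=11 f=11

Answer: 0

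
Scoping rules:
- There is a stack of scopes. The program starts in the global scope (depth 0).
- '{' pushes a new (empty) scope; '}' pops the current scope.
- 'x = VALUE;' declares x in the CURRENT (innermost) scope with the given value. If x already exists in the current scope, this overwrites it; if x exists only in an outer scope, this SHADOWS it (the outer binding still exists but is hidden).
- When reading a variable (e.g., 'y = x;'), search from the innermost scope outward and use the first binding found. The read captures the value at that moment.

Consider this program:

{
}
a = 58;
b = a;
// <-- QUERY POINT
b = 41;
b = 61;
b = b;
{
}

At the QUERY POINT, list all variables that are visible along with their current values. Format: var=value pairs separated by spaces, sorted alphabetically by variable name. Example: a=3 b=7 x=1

Answer: a=58 b=58

Derivation:
Step 1: enter scope (depth=1)
Step 2: exit scope (depth=0)
Step 3: declare a=58 at depth 0
Step 4: declare b=(read a)=58 at depth 0
Visible at query point: a=58 b=58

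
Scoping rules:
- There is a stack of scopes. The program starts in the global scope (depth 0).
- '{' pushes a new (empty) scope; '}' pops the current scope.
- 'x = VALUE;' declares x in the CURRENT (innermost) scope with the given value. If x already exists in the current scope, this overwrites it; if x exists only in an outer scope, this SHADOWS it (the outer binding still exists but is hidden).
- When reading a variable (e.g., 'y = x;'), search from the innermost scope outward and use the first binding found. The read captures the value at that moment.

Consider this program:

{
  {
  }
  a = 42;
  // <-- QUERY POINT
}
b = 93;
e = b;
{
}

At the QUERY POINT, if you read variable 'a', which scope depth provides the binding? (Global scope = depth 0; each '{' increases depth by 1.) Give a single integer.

Answer: 1

Derivation:
Step 1: enter scope (depth=1)
Step 2: enter scope (depth=2)
Step 3: exit scope (depth=1)
Step 4: declare a=42 at depth 1
Visible at query point: a=42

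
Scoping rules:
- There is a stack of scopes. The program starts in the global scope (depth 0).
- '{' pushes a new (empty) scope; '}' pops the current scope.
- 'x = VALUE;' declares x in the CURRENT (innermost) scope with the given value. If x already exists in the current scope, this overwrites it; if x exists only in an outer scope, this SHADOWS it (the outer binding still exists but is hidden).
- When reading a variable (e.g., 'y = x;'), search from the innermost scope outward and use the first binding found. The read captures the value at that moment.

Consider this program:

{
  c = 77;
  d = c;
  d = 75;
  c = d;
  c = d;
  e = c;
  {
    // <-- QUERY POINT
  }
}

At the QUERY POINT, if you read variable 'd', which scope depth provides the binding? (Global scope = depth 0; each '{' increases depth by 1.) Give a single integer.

Answer: 1

Derivation:
Step 1: enter scope (depth=1)
Step 2: declare c=77 at depth 1
Step 3: declare d=(read c)=77 at depth 1
Step 4: declare d=75 at depth 1
Step 5: declare c=(read d)=75 at depth 1
Step 6: declare c=(read d)=75 at depth 1
Step 7: declare e=(read c)=75 at depth 1
Step 8: enter scope (depth=2)
Visible at query point: c=75 d=75 e=75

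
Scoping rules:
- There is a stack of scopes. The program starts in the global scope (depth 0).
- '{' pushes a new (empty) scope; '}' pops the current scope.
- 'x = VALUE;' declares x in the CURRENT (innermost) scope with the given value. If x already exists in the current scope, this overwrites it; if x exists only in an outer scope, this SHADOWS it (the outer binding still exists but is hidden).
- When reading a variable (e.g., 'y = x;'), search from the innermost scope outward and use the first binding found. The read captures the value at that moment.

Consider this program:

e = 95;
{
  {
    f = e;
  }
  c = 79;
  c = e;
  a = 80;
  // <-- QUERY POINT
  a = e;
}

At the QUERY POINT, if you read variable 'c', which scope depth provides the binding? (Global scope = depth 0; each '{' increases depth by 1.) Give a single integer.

Step 1: declare e=95 at depth 0
Step 2: enter scope (depth=1)
Step 3: enter scope (depth=2)
Step 4: declare f=(read e)=95 at depth 2
Step 5: exit scope (depth=1)
Step 6: declare c=79 at depth 1
Step 7: declare c=(read e)=95 at depth 1
Step 8: declare a=80 at depth 1
Visible at query point: a=80 c=95 e=95

Answer: 1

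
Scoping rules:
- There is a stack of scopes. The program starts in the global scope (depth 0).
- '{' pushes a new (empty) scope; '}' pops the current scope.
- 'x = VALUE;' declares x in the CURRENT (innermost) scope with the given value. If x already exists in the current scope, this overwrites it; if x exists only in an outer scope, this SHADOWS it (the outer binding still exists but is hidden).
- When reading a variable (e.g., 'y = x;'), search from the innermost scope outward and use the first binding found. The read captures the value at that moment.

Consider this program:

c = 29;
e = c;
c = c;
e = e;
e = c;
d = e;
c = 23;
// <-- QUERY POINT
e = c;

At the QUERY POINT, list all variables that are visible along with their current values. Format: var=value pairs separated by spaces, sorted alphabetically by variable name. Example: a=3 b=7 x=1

Answer: c=23 d=29 e=29

Derivation:
Step 1: declare c=29 at depth 0
Step 2: declare e=(read c)=29 at depth 0
Step 3: declare c=(read c)=29 at depth 0
Step 4: declare e=(read e)=29 at depth 0
Step 5: declare e=(read c)=29 at depth 0
Step 6: declare d=(read e)=29 at depth 0
Step 7: declare c=23 at depth 0
Visible at query point: c=23 d=29 e=29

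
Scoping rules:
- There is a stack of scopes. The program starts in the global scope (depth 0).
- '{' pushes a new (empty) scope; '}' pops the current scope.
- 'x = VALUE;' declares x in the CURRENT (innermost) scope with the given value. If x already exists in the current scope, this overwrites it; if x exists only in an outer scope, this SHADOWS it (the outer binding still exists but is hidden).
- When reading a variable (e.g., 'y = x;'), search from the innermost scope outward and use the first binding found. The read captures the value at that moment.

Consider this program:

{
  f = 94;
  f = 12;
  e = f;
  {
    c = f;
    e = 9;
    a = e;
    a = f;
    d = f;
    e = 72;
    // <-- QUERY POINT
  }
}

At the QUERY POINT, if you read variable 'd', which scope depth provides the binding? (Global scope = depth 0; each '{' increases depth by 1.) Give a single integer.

Answer: 2

Derivation:
Step 1: enter scope (depth=1)
Step 2: declare f=94 at depth 1
Step 3: declare f=12 at depth 1
Step 4: declare e=(read f)=12 at depth 1
Step 5: enter scope (depth=2)
Step 6: declare c=(read f)=12 at depth 2
Step 7: declare e=9 at depth 2
Step 8: declare a=(read e)=9 at depth 2
Step 9: declare a=(read f)=12 at depth 2
Step 10: declare d=(read f)=12 at depth 2
Step 11: declare e=72 at depth 2
Visible at query point: a=12 c=12 d=12 e=72 f=12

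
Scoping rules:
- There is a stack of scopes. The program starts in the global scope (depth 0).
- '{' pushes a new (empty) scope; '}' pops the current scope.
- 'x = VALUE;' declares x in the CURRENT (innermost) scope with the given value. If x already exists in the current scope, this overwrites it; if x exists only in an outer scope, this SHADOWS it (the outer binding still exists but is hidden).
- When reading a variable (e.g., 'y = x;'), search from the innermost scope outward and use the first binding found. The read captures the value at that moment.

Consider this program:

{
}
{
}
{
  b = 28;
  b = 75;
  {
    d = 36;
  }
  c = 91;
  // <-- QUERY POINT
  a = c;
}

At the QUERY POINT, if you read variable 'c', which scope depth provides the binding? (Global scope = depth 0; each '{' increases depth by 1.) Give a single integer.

Answer: 1

Derivation:
Step 1: enter scope (depth=1)
Step 2: exit scope (depth=0)
Step 3: enter scope (depth=1)
Step 4: exit scope (depth=0)
Step 5: enter scope (depth=1)
Step 6: declare b=28 at depth 1
Step 7: declare b=75 at depth 1
Step 8: enter scope (depth=2)
Step 9: declare d=36 at depth 2
Step 10: exit scope (depth=1)
Step 11: declare c=91 at depth 1
Visible at query point: b=75 c=91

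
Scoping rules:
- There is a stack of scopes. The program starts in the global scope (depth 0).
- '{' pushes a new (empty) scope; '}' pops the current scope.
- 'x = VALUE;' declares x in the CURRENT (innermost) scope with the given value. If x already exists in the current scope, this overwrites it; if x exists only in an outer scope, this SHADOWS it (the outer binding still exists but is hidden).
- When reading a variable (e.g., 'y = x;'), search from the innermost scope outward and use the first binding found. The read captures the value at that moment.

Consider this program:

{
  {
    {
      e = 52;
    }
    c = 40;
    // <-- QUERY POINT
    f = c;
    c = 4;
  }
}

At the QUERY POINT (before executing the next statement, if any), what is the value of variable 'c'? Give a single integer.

Step 1: enter scope (depth=1)
Step 2: enter scope (depth=2)
Step 3: enter scope (depth=3)
Step 4: declare e=52 at depth 3
Step 5: exit scope (depth=2)
Step 6: declare c=40 at depth 2
Visible at query point: c=40

Answer: 40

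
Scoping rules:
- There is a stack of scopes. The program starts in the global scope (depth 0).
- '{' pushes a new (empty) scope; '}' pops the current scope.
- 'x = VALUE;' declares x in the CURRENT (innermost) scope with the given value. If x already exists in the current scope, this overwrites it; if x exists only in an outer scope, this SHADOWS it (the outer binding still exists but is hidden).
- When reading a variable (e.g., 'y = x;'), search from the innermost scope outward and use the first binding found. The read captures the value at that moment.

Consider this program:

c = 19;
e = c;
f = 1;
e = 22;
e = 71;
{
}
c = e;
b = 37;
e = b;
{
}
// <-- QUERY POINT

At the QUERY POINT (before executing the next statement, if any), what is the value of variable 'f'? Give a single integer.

Answer: 1

Derivation:
Step 1: declare c=19 at depth 0
Step 2: declare e=(read c)=19 at depth 0
Step 3: declare f=1 at depth 0
Step 4: declare e=22 at depth 0
Step 5: declare e=71 at depth 0
Step 6: enter scope (depth=1)
Step 7: exit scope (depth=0)
Step 8: declare c=(read e)=71 at depth 0
Step 9: declare b=37 at depth 0
Step 10: declare e=(read b)=37 at depth 0
Step 11: enter scope (depth=1)
Step 12: exit scope (depth=0)
Visible at query point: b=37 c=71 e=37 f=1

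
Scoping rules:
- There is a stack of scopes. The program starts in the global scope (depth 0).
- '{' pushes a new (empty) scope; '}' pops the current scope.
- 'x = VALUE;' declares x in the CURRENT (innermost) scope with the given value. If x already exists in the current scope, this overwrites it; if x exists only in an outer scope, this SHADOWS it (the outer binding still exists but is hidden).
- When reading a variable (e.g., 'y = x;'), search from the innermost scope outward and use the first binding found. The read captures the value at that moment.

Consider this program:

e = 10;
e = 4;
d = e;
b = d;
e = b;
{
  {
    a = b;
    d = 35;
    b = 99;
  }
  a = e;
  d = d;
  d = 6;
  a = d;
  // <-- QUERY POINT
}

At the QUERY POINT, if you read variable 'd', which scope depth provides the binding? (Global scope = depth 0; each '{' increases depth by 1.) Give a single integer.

Answer: 1

Derivation:
Step 1: declare e=10 at depth 0
Step 2: declare e=4 at depth 0
Step 3: declare d=(read e)=4 at depth 0
Step 4: declare b=(read d)=4 at depth 0
Step 5: declare e=(read b)=4 at depth 0
Step 6: enter scope (depth=1)
Step 7: enter scope (depth=2)
Step 8: declare a=(read b)=4 at depth 2
Step 9: declare d=35 at depth 2
Step 10: declare b=99 at depth 2
Step 11: exit scope (depth=1)
Step 12: declare a=(read e)=4 at depth 1
Step 13: declare d=(read d)=4 at depth 1
Step 14: declare d=6 at depth 1
Step 15: declare a=(read d)=6 at depth 1
Visible at query point: a=6 b=4 d=6 e=4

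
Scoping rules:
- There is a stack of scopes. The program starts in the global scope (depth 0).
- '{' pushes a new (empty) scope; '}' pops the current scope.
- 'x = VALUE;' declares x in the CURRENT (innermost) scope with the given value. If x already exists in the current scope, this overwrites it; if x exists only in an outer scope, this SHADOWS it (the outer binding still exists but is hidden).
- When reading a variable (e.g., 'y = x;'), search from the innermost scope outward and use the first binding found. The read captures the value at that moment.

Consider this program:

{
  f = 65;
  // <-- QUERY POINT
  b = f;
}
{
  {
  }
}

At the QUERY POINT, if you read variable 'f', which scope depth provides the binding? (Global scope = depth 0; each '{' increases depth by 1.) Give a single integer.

Step 1: enter scope (depth=1)
Step 2: declare f=65 at depth 1
Visible at query point: f=65

Answer: 1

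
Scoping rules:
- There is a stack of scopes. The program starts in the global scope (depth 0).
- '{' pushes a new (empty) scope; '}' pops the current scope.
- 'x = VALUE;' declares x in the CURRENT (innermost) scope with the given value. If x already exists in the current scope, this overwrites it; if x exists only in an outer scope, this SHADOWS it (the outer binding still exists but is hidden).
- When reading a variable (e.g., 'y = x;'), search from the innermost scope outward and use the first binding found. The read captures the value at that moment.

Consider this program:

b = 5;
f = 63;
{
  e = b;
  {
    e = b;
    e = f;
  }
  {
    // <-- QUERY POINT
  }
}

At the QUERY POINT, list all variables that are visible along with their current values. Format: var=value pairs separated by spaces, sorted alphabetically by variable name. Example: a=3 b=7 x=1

Answer: b=5 e=5 f=63

Derivation:
Step 1: declare b=5 at depth 0
Step 2: declare f=63 at depth 0
Step 3: enter scope (depth=1)
Step 4: declare e=(read b)=5 at depth 1
Step 5: enter scope (depth=2)
Step 6: declare e=(read b)=5 at depth 2
Step 7: declare e=(read f)=63 at depth 2
Step 8: exit scope (depth=1)
Step 9: enter scope (depth=2)
Visible at query point: b=5 e=5 f=63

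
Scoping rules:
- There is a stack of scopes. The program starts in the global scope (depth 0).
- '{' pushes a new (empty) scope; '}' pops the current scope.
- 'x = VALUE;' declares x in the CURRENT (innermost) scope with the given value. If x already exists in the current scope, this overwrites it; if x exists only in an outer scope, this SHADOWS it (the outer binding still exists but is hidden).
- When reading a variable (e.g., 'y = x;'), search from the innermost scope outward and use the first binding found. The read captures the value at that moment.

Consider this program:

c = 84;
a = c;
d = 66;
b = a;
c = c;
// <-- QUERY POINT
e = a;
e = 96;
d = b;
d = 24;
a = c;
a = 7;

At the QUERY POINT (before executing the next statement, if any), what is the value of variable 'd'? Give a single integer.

Answer: 66

Derivation:
Step 1: declare c=84 at depth 0
Step 2: declare a=(read c)=84 at depth 0
Step 3: declare d=66 at depth 0
Step 4: declare b=(read a)=84 at depth 0
Step 5: declare c=(read c)=84 at depth 0
Visible at query point: a=84 b=84 c=84 d=66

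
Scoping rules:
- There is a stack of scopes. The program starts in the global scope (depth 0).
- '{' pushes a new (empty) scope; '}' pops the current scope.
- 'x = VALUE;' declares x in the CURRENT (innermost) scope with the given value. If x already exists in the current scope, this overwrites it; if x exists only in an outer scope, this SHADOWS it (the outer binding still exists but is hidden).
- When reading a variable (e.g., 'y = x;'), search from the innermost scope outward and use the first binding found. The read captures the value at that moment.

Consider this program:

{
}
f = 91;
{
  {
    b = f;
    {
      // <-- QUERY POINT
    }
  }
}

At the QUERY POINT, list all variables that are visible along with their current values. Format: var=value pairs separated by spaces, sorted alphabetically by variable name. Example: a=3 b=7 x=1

Answer: b=91 f=91

Derivation:
Step 1: enter scope (depth=1)
Step 2: exit scope (depth=0)
Step 3: declare f=91 at depth 0
Step 4: enter scope (depth=1)
Step 5: enter scope (depth=2)
Step 6: declare b=(read f)=91 at depth 2
Step 7: enter scope (depth=3)
Visible at query point: b=91 f=91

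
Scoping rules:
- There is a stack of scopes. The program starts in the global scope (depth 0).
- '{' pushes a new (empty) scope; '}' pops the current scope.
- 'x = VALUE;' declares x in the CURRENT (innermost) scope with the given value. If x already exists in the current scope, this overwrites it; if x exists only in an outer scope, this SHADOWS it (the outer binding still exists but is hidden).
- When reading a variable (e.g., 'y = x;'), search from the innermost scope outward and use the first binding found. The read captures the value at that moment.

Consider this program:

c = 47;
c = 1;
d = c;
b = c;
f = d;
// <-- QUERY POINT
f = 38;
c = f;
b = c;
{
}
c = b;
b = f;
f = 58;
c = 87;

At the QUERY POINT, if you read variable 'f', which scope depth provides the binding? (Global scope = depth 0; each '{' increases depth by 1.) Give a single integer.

Step 1: declare c=47 at depth 0
Step 2: declare c=1 at depth 0
Step 3: declare d=(read c)=1 at depth 0
Step 4: declare b=(read c)=1 at depth 0
Step 5: declare f=(read d)=1 at depth 0
Visible at query point: b=1 c=1 d=1 f=1

Answer: 0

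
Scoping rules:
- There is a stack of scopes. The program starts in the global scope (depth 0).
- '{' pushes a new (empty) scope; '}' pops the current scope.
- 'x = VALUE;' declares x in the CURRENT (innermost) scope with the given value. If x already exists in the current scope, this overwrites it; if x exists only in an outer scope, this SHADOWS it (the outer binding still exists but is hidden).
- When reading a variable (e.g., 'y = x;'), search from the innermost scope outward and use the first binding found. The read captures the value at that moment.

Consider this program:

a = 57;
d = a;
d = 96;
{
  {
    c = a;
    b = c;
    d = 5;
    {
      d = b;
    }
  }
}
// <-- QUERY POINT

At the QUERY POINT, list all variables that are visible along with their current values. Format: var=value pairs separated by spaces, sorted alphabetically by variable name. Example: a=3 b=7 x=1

Answer: a=57 d=96

Derivation:
Step 1: declare a=57 at depth 0
Step 2: declare d=(read a)=57 at depth 0
Step 3: declare d=96 at depth 0
Step 4: enter scope (depth=1)
Step 5: enter scope (depth=2)
Step 6: declare c=(read a)=57 at depth 2
Step 7: declare b=(read c)=57 at depth 2
Step 8: declare d=5 at depth 2
Step 9: enter scope (depth=3)
Step 10: declare d=(read b)=57 at depth 3
Step 11: exit scope (depth=2)
Step 12: exit scope (depth=1)
Step 13: exit scope (depth=0)
Visible at query point: a=57 d=96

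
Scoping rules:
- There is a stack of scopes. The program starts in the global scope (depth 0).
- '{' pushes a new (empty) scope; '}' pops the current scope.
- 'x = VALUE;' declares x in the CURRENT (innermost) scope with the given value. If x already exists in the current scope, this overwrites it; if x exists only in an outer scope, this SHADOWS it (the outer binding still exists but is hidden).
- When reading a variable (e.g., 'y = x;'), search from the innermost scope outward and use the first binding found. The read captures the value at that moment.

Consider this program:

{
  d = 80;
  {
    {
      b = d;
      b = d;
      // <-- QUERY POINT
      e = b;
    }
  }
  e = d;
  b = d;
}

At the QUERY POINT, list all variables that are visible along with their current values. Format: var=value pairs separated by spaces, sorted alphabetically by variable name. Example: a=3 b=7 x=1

Answer: b=80 d=80

Derivation:
Step 1: enter scope (depth=1)
Step 2: declare d=80 at depth 1
Step 3: enter scope (depth=2)
Step 4: enter scope (depth=3)
Step 5: declare b=(read d)=80 at depth 3
Step 6: declare b=(read d)=80 at depth 3
Visible at query point: b=80 d=80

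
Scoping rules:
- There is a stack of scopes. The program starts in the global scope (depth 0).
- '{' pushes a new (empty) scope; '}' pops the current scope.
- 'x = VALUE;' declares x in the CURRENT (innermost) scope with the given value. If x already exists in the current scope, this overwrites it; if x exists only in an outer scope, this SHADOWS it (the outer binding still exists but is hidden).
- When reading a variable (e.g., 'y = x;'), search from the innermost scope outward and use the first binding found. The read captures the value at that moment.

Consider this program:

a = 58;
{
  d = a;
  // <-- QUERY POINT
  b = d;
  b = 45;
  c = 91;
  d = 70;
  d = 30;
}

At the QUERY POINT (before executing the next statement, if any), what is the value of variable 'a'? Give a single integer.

Step 1: declare a=58 at depth 0
Step 2: enter scope (depth=1)
Step 3: declare d=(read a)=58 at depth 1
Visible at query point: a=58 d=58

Answer: 58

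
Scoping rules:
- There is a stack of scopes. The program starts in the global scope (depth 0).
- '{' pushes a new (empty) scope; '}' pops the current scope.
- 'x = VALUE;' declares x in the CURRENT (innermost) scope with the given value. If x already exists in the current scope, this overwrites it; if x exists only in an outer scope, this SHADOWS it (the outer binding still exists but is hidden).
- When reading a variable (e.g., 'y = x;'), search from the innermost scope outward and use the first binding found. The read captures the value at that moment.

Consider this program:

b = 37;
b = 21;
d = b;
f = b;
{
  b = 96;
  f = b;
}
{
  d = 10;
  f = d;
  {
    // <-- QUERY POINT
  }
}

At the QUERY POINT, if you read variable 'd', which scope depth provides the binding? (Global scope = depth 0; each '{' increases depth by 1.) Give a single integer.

Answer: 1

Derivation:
Step 1: declare b=37 at depth 0
Step 2: declare b=21 at depth 0
Step 3: declare d=(read b)=21 at depth 0
Step 4: declare f=(read b)=21 at depth 0
Step 5: enter scope (depth=1)
Step 6: declare b=96 at depth 1
Step 7: declare f=(read b)=96 at depth 1
Step 8: exit scope (depth=0)
Step 9: enter scope (depth=1)
Step 10: declare d=10 at depth 1
Step 11: declare f=(read d)=10 at depth 1
Step 12: enter scope (depth=2)
Visible at query point: b=21 d=10 f=10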